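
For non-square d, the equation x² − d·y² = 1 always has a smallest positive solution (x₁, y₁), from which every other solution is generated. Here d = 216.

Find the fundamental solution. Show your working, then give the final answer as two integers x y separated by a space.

485 33

√216 → a₀=14, period (1,2,3,2,1,28); ℓ=6 even so k=5
a_0=14:  p_0=14·1+0=14,  q_0=14·0+1=1
…
a_3=3:  p_3=3·44+15=147,  q_3=3·3+1=10
a_4=2:  p_4=2·147+44=338,  q_4=2·10+3=23
a_5=1:  p_5=1·338+147=485,  q_5=1·23+10=33
(x₁, y₁) = (485, 33);  485² − 216·33² = 1 ✓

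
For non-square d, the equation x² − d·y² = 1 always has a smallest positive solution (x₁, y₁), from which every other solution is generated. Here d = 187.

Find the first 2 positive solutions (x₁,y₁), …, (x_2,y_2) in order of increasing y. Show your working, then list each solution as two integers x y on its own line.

1682 123
5658247 413772

[13; 1,2,13,2,1,26] for √187; ℓ=6 ⇒ convergent index 5
step 0: (13, 1)  from 13·(1,0) + (0,1)
step 1: (14, 1)  from 1·(13,1) + (1,0)
…
step 3: (547, 40)  from 13·(41,3) + (14,1)
step 4: (1135, 83)  from 2·(547,40) + (41,3)
step 5: (1682, 123)  from 1·(1135,83) + (547,40)
(x₁, y₁) = (1682, 123);  1682² − 187·123² = 1 ✓
(x_2, y_2) = (1682·1682 + 187·123·123, 1682·123 + 123·1682) = (5658247, 413772)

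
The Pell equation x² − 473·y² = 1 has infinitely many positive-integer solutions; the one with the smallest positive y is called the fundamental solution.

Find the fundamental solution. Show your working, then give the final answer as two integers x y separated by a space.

87 4

[21; 1,2,1,42] for √473; ℓ=4 ⇒ convergent index 3
a_0=21:  p_0=21·1+0=21,  q_0=21·0+1=1
…
a_2=2:  p_2=2·22+21=65,  q_2=2·1+1=3
a_3=1:  p_3=1·65+22=87,  q_3=1·3+1=4
(x₁, y₁) = (87, 4);  87² − 473·4² = 1 ✓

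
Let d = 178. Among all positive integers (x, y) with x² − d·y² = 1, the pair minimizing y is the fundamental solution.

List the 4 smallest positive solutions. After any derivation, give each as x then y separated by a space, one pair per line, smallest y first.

[13; 2,1,12,1,2,26] for √178; ℓ=6 ⇒ convergent index 5
i=0: a=13 ⇒ p=13, q=1
i=1: a=2 ⇒ p=27, q=2
…
i=3: a=12 ⇒ p=507, q=38
i=4: a=1 ⇒ p=547, q=41
i=5: a=2 ⇒ p=1601, q=120
→ (1601, 120).  Check: 1601²=2563201, 178·120²=2563200, difference 1.
(x_2, y_2) = (1601·1601 + 178·120·120, 1601·120 + 120·1601) = (5126401, 384240)
(x_3, y_3) = (1601·5126401 + 178·120·384240, 1601·384240 + 120·5126401) = (16414734401, 1230336360)
(x_4, y_4) = (1601·16414734401 + 178·120·1230336360, 1601·1230336360 + 120·16414734401) = (52559974425601, 3939536640480)

1601 120
5126401 384240
16414734401 1230336360
52559974425601 3939536640480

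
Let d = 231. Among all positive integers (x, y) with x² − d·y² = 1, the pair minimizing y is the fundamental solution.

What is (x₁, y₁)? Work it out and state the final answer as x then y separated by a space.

√231 → a₀=15, period (5,30); ℓ=2 even so k=1
i=0: a=15 ⇒ p=15, q=1
i=1: a=5 ⇒ p=76, q=5
(x₁, y₁) = (76, 5);  76² − 231·5² = 1 ✓

76 5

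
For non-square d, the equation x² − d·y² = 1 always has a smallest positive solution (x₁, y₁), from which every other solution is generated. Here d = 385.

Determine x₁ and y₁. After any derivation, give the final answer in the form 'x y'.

[19; 1,1,1,1,1,…,1,1,38] for √385; ℓ=16 ⇒ convergent index 15
step 0: (19, 1)  from 19·(1,0) + (0,1)
…
step 3: (59, 3)  from 1·(39,2) + (20,1)
step 4: (98, 5)  from 1·(59,3) + (39,2)
step 5: (157, 8)  from 1·(98,5) + (59,3)
step 6: (569, 29)  from 3·(157,8) + (98,5)
step 7: (726, 37)  from 1·(569,29) + (157,8)
…
step 10: (10262, 523)  from 3·(2747,140) + (2021,103)
step 11: (13009, 663)  from 1·(10262,523) + (2747,140)
step 12: (23271, 1186)  from 1·(13009,663) + (10262,523)
step 13: (36280, 1849)  from 1·(23271,1186) + (13009,663)
step 14: (59551, 3035)  from 1·(36280,1849) + (23271,1186)
step 15: (95831, 4884)  from 1·(59551,3035) + (36280,1849)
→ (95831, 4884).  Check: 95831²=9183580561, 385·4884²=9183580560, difference 1.

95831 4884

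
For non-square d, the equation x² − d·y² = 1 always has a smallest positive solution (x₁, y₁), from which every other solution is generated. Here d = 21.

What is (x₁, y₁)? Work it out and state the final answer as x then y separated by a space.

√21 → a₀=4, period (1,1,2,1,1,8); ℓ=6 even so k=5
step 0: (4, 1)  from 4·(1,0) + (0,1)
…
step 3: (23, 5)  from 2·(9,2) + (5,1)
step 4: (32, 7)  from 1·(23,5) + (9,2)
step 5: (55, 12)  from 1·(32,7) + (23,5)
→ (55, 12).  Check: 55²=3025, 21·12²=3024, difference 1.

55 12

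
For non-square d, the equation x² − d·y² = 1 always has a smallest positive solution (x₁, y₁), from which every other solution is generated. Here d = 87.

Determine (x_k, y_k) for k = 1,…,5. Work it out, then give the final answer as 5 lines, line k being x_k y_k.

[9; 3,18] for √87; ℓ=2 ⇒ convergent index 1
k=0  a_k=9  p_k/q_k = 9/1
k=1  a_k=3  p_k/q_k = 28/3
(x₁, y₁) = (28, 3);  28² − 87·3² = 1 ✓
(x_2, y_2) = (28·28 + 87·3·3, 28·3 + 3·28) = (1567, 168)
(x_3, y_3) = (28·1567 + 87·3·168, 28·168 + 3·1567) = (87724, 9405)
(x_4, y_4) = (28·87724 + 87·3·9405, 28·9405 + 3·87724) = (4910977, 526512)
(x_5, y_5) = (28·4910977 + 87·3·526512, 28·526512 + 3·4910977) = (274926988, 29475267)

28 3
1567 168
87724 9405
4910977 526512
274926988 29475267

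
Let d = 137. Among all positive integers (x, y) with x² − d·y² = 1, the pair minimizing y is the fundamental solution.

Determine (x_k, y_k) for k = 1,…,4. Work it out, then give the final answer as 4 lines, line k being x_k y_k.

6083073 519712
74007554246657 6322892069952
900386710067742990849 76925228065277725280
10954236171143757109591351297 935883555725460013412300928

√137 = [11; 1,2,2,1,1,2,2,1,22, …], period ℓ=9 (odd) → k=17
a_0=11:  p_0=11·1+0=11,  q_0=11·0+1=1
…
a_2=2:  p_2=2·12+11=35,  q_2=2·1+1=3
a_3=2:  p_3=2·35+12=82,  q_3=2·3+1=7
…
a_7=2:  p_7=2·515+199=1229,  q_7=2·44+17=105
…
a_9=22:  p_9=22·1744+1229=39597,  q_9=22·149+105=3383
…
a_13=1:  p_13=1·285899+122279=408178,  q_13=1·24426+10447=34873
a_14=1:  p_14=1·408178+285899=694077,  q_14=1·34873+24426=59299
…
a_16=2:  p_16=2·1796332+694077=4286741,  q_16=2·153471+59299=366241
a_17=1:  p_17=1·4286741+1796332=6083073,  q_17=1·366241+153471=519712
→ (6083073, 519712).  Check: 6083073²=37003777123329, 137·519712²=37003777123328, difference 1.
(x_2, y_2) = (6083073·6083073 + 137·519712·519712, 6083073·519712 + 519712·6083073) = (74007554246657, 6322892069952)
(x_3, y_3) = (6083073·74007554246657 + 137·519712·6322892069952, 6083073·6322892069952 + 519712·74007554246657) = (900386710067742990849, 76925228065277725280)
(x_4, y_4) = (6083073·900386710067742990849 + 137·519712·76925228065277725280, 6083073·76925228065277725280 + 519712·900386710067742990849) = (10954236171143757109591351297, 935883555725460013412300928)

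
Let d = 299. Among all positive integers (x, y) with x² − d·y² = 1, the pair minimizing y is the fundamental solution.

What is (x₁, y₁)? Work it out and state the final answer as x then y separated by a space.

√299 → a₀=17, period (3,2,3,34); ℓ=4 even so k=3
step 0: (17, 1)  from 17·(1,0) + (0,1)
step 1: (52, 3)  from 3·(17,1) + (1,0)
step 2: (121, 7)  from 2·(52,3) + (17,1)
step 3: (415, 24)  from 3·(121,7) + (52,3)
(x₁, y₁) = (415, 24);  415² − 299·24² = 1 ✓

415 24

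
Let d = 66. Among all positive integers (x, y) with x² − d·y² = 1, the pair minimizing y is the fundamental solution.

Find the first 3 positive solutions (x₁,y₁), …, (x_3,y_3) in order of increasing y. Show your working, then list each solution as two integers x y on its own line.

65 8
8449 1040
1098305 135192

√66 → a₀=8, period (8,16); ℓ=2 even so k=1
k=0  a_k=8  p_k/q_k = 8/1
k=1  a_k=8  p_k/q_k = 65/8
→ (65, 8).  Check: 65²=4225, 66·8²=4224, difference 1.
(65+8√66)^2 = 8449 + 1040√66
(65+8√66)^3 = 1098305 + 135192√66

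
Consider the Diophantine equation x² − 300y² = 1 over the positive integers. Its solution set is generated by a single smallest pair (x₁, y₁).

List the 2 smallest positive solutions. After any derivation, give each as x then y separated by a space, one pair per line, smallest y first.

1351 78
3650401 210756

√300 → a₀=17, period (3,8,3,34); ℓ=4 even so k=3
a_0=17:  p_0=17·1+0=17,  q_0=17·0+1=1
…
a_2=8:  p_2=8·52+17=433,  q_2=8·3+1=25
a_3=3:  p_3=3·433+52=1351,  q_3=3·25+3=78
fundamental: x₁=1351, y₁=78  (since 1825201 − 300·6084 = 1)
(1351+78√300)^2 = 3650401 + 210756√300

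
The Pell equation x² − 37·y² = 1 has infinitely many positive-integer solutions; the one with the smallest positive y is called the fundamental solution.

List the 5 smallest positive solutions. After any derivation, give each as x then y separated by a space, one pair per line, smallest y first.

73 12
10657 1752
1555849 255780
227143297 37342128
33161365513 5451694908

√37 = [6; 12, …], period ℓ=1 (odd) → k=1
i=0: a=6 ⇒ p=6, q=1
i=1: a=12 ⇒ p=73, q=12
→ (73, 12).  Check: 73²=5329, 37·12²=5328, difference 1.
k=2:  x_2 = 73·73+37·12·12 = 10657,  y_2 = 73·12+12·73 = 1752
k=3:  x_3 = 73·10657+37·12·1752 = 1555849,  y_3 = 73·1752+12·10657 = 255780
k=4:  x_4 = 73·1555849+37·12·255780 = 227143297,  y_4 = 73·255780+12·1555849 = 37342128
k=5:  x_5 = 73·227143297+37·12·37342128 = 33161365513,  y_5 = 73·37342128+12·227143297 = 5451694908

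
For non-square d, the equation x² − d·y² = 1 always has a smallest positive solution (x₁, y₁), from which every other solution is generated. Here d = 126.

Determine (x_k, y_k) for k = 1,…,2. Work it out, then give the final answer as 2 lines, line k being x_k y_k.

[11; 4,2,4,22] for √126; ℓ=4 ⇒ convergent index 3
k=0  a_k=11  p_k/q_k = 11/1
k=1  a_k=4  p_k/q_k = 45/4
k=2  a_k=2  p_k/q_k = 101/9
k=3  a_k=4  p_k/q_k = 449/40
→ (449, 40).  Check: 449²=201601, 126·40²=201600, difference 1.
(x_2, y_2) = (449·449 + 126·40·40, 449·40 + 40·449) = (403201, 35920)

449 40
403201 35920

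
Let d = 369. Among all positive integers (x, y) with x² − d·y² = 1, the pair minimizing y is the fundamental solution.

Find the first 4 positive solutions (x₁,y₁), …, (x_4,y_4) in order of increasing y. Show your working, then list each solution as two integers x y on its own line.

d=369: √d = [19; 4,1,3,2,7,4,7,2,3,1,4,38] (ℓ=12, even), read p_11/q_11
step 0: (19, 1)  from 19·(1,0) + (0,1)
…
step 4: (826, 43)  from 2·(365,19) + (96,5)
…
step 6: (25414, 1323)  from 4·(6147,320) + (826,43)
step 7: (184045, 9581)  from 7·(25414,1323) + (6147,320)
step 8: (393504, 20485)  from 2·(184045,9581) + (25414,1323)
…
step 10: (1758061, 91521)  from 1·(1364557,71036) + (393504,20485)
step 11: (8396801, 437120)  from 4·(1758061,91521) + (1364557,71036)
fundamental: x₁=8396801, y₁=437120  (since 70506267033601 − 369·191073894400 = 1)
k=2:  x_2 = 8396801·8396801+369·437120·437120 = 141012534067201,  y_2 = 8396801·437120+437120·8396801 = 7340819306240
k=3:  x_3 = 8396801·141012534067201+369·437120·7340819306240 = 2368108374136006451201,  y_3 = 8396801·7340819306240+437120·141012534067201 = 123278797782910239360
k=4:  x_4 = 8396801·2368108374136006451201+369·437120·123278797782910239360 = 39769069528107045198367948801,  y_4 = 8396801·123278797782910239360+437120·2368108374136006451201 = 2070295065004669620717268480

8396801 437120
141012534067201 7340819306240
2368108374136006451201 123278797782910239360
39769069528107045198367948801 2070295065004669620717268480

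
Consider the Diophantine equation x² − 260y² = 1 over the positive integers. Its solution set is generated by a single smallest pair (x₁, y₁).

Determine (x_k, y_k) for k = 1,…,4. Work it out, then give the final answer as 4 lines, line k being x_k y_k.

129 8
33281 2064
8586369 532504
2215249921 137383968

√260 → a₀=16, period (8,32); ℓ=2 even so k=1
step 0: (16, 1)  from 16·(1,0) + (0,1)
step 1: (129, 8)  from 8·(16,1) + (1,0)
fundamental: x₁=129, y₁=8  (since 16641 − 260·64 = 1)
(129+8√260)^2 = 33281 + 2064√260
(129+8√260)^3 = 8586369 + 532504√260
(129+8√260)^4 = 2215249921 + 137383968√260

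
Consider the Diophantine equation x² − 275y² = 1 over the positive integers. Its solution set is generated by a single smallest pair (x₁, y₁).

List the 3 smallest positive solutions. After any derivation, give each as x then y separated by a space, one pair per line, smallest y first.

d=275: √d = [16; 1,1,2,1,1,32] (ℓ=6, even), read p_5/q_5
a_0=16:  p_0=16·1+0=16,  q_0=16·0+1=1
…
a_2=1:  p_2=1·17+16=33,  q_2=1·1+1=2
a_3=2:  p_3=2·33+17=83,  q_3=2·2+1=5
a_4=1:  p_4=1·83+33=116,  q_4=1·5+2=7
a_5=1:  p_5=1·116+83=199,  q_5=1·7+5=12
fundamental: x₁=199, y₁=12  (since 39601 − 275·144 = 1)
k=2:  x_2 = 199·199+275·12·12 = 79201,  y_2 = 199·12+12·199 = 4776
k=3:  x_3 = 199·79201+275·12·4776 = 31521799,  y_3 = 199·4776+12·79201 = 1900836

199 12
79201 4776
31521799 1900836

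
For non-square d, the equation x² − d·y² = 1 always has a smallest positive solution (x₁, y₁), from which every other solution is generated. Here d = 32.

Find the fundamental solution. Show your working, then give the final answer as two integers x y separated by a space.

17 3

d=32: √d = [5; 1,1,1,10] (ℓ=4, even), read p_3/q_3
i=0: a=5 ⇒ p=5, q=1
i=1: a=1 ⇒ p=6, q=1
i=2: a=1 ⇒ p=11, q=2
i=3: a=1 ⇒ p=17, q=3
(x₁, y₁) = (17, 3);  17² − 32·3² = 1 ✓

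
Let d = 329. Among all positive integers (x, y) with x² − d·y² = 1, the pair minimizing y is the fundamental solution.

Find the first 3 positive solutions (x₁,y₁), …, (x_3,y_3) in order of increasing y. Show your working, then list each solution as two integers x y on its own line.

d=329: √d = [18; 7,4,2,1,1,4,1,1,2,4,7,36] (ℓ=12, even), read p_11/q_11
step 0: (18, 1)  from 18·(1,0) + (0,1)
…
step 2: (526, 29)  from 4·(127,7) + (18,1)
…
step 6: (13241, 730)  from 4·(2884,159) + (1705,94)
…
step 10: (328794, 18127)  from 4·(74857,4127) + (29366,1619)
step 11: (2376415, 131016)  from 7·(328794,18127) + (74857,4127)
→ (2376415, 131016).  Check: 2376415²=5647348252225, 329·131016²=5647348252224, difference 1.
k=2:  x_2 = 2376415·2376415+329·131016·131016 = 11294696504449,  y_2 = 2376415·131016+131016·2376415 = 622696775280
k=3:  x_3 = 2376415·11294696504449+329·131016·622696775280 = 53681772387237964255,  y_3 = 2376415·622696775280+131016·11294696504449 = 2959571914453911384

2376415 131016
11294696504449 622696775280
53681772387237964255 2959571914453911384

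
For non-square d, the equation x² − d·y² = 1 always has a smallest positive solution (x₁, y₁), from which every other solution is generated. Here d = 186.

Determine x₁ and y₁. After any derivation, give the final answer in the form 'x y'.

[13; 1,1,1,3,4,3,1,1,1,26] for √186; ℓ=10 ⇒ convergent index 9
step 0: (13, 1)  from 13·(1,0) + (0,1)
step 1: (14, 1)  from 1·(13,1) + (1,0)
step 2: (27, 2)  from 1·(14,1) + (13,1)
…
step 5: (641, 47)  from 4·(150,11) + (41,3)
step 6: (2073, 152)  from 3·(641,47) + (150,11)
step 7: (2714, 199)  from 1·(2073,152) + (641,47)
step 8: (4787, 351)  from 1·(2714,199) + (2073,152)
step 9: (7501, 550)  from 1·(4787,351) + (2714,199)
fundamental: x₁=7501, y₁=550  (since 56265001 − 186·302500 = 1)

7501 550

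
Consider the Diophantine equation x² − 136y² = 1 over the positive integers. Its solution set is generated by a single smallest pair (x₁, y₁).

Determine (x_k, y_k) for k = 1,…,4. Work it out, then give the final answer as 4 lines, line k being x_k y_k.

35 3
2449 210
171395 14697
11995201 1028580

√136 = [11; 1,1,1,22, …], period ℓ=4 (even) → k=3
k=0  a_k=11  p_k/q_k = 11/1
k=1  a_k=1  p_k/q_k = 12/1
k=2  a_k=1  p_k/q_k = 23/2
k=3  a_k=1  p_k/q_k = 35/3
fundamental: x₁=35, y₁=3  (since 1225 − 136·9 = 1)
(x_2, y_2) = (35·35 + 136·3·3, 35·3 + 3·35) = (2449, 210)
(x_3, y_3) = (35·2449 + 136·3·210, 35·210 + 3·2449) = (171395, 14697)
(x_4, y_4) = (35·171395 + 136·3·14697, 35·14697 + 3·171395) = (11995201, 1028580)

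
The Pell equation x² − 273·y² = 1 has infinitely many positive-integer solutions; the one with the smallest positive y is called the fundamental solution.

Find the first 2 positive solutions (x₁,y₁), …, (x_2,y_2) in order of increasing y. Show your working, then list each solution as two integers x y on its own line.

727 44
1057057 63976

[16; 1,1,10,1,1,32] for √273; ℓ=6 ⇒ convergent index 5
step 0: (16, 1)  from 16·(1,0) + (0,1)
…
step 3: (347, 21)  from 10·(33,2) + (17,1)
step 4: (380, 23)  from 1·(347,21) + (33,2)
step 5: (727, 44)  from 1·(380,23) + (347,21)
→ (727, 44).  Check: 727²=528529, 273·44²=528528, difference 1.
(x_2, y_2) = (727·727 + 273·44·44, 727·44 + 44·727) = (1057057, 63976)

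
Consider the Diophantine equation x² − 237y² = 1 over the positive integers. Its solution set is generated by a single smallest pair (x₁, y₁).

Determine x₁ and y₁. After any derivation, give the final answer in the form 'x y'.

228151 14820

[15; 2,1,1,7,10,7,1,1,2,30] for √237; ℓ=10 ⇒ convergent index 9
k=0  a_k=15  p_k/q_k = 15/1
k=1  a_k=2  p_k/q_k = 31/2
…
k=5  a_k=10  p_k/q_k = 5927/385
…
k=8  a_k=1  p_k/q_k = 90075/5851
k=9  a_k=2  p_k/q_k = 228151/14820
→ (228151, 14820).  Check: 228151²=52052878801, 237·14820²=52052878800, difference 1.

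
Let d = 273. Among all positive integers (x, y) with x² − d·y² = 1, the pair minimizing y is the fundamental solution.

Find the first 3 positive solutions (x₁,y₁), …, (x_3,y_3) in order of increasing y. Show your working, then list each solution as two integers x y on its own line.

727 44
1057057 63976
1536960151 93021060

[16; 1,1,10,1,1,32] for √273; ℓ=6 ⇒ convergent index 5
i=0: a=16 ⇒ p=16, q=1
i=1: a=1 ⇒ p=17, q=1
…
i=4: a=1 ⇒ p=380, q=23
i=5: a=1 ⇒ p=727, q=44
→ (727, 44).  Check: 727²=528529, 273·44²=528528, difference 1.
k=2:  x_2 = 727·727+273·44·44 = 1057057,  y_2 = 727·44+44·727 = 63976
k=3:  x_3 = 727·1057057+273·44·63976 = 1536960151,  y_3 = 727·63976+44·1057057 = 93021060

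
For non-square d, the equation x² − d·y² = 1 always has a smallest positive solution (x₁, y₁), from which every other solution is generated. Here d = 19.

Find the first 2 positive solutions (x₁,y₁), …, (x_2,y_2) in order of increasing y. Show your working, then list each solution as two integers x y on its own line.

170 39
57799 13260

√19 → a₀=4, period (2,1,3,1,2,8); ℓ=6 even so k=5
k=0  a_k=4  p_k/q_k = 4/1
k=1  a_k=2  p_k/q_k = 9/2
…
k=4  a_k=1  p_k/q_k = 61/14
k=5  a_k=2  p_k/q_k = 170/39
fundamental: x₁=170, y₁=39  (since 28900 − 19·1521 = 1)
n=2: (170,39)∘(170,39) = (170·170+19·39·39, 170·39+39·170) = (57799,13260)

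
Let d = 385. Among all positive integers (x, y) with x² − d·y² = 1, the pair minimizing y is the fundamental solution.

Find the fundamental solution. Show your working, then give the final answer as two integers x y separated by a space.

95831 4884

√385 = [19; 1,1,1,1,1,…,1,1,38, …], period ℓ=16 (even) → k=15
i=0: a=19 ⇒ p=19, q=1
…
i=2: a=1 ⇒ p=39, q=2
…
i=10: a=3 ⇒ p=10262, q=523
…
i=14: a=1 ⇒ p=59551, q=3035
i=15: a=1 ⇒ p=95831, q=4884
→ (95831, 4884).  Check: 95831²=9183580561, 385·4884²=9183580560, difference 1.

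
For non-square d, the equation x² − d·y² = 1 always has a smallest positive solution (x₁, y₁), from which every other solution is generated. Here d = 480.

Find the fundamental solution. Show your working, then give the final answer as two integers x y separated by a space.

241 11

√480 → a₀=21, period (1,9,1,42); ℓ=4 even so k=3
k=0  a_k=21  p_k/q_k = 21/1
…
k=2  a_k=9  p_k/q_k = 219/10
k=3  a_k=1  p_k/q_k = 241/11
→ (241, 11).  Check: 241²=58081, 480·11²=58080, difference 1.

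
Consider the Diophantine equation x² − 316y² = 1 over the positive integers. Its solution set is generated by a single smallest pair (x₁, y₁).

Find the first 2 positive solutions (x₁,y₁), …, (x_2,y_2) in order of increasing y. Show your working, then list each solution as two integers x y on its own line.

12799 720
327628801 18430560

√316 → a₀=17, period (1,3,2,8,2,3,1,34); ℓ=8 even so k=7
step 0: (17, 1)  from 17·(1,0) + (0,1)
step 1: (18, 1)  from 1·(17,1) + (1,0)
step 2: (71, 4)  from 3·(18,1) + (17,1)
step 3: (160, 9)  from 2·(71,4) + (18,1)
step 4: (1351, 76)  from 8·(160,9) + (71,4)
step 5: (2862, 161)  from 2·(1351,76) + (160,9)
step 6: (9937, 559)  from 3·(2862,161) + (1351,76)
step 7: (12799, 720)  from 1·(9937,559) + (2862,161)
fundamental: x₁=12799, y₁=720  (since 163814401 − 316·518400 = 1)
n=2: (12799,720)∘(12799,720) = (12799·12799+316·720·720, 12799·720+720·12799) = (327628801,18430560)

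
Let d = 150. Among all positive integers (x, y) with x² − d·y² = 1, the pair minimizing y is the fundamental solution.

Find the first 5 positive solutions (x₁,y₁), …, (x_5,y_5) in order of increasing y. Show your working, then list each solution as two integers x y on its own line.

√150 = [12; 4,24, …], period ℓ=2 (even) → k=1
i=0: a=12 ⇒ p=12, q=1
i=1: a=4 ⇒ p=49, q=4
(x₁, y₁) = (49, 4);  49² − 150·4² = 1 ✓
k=2:  x_2 = 49·49+150·4·4 = 4801,  y_2 = 49·4+4·49 = 392
k=3:  x_3 = 49·4801+150·4·392 = 470449,  y_3 = 49·392+4·4801 = 38412
k=4:  x_4 = 49·470449+150·4·38412 = 46099201,  y_4 = 49·38412+4·470449 = 3763984
k=5:  x_5 = 49·46099201+150·4·3763984 = 4517251249,  y_5 = 49·3763984+4·46099201 = 368832020

49 4
4801 392
470449 38412
46099201 3763984
4517251249 368832020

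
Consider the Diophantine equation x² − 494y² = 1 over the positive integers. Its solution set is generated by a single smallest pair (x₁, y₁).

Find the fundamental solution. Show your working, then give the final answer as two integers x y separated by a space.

√494 → a₀=22, period (4,2,2,1,2,1,2,2,4,44); ℓ=10 even so k=9
a_0=22:  p_0=22·1+0=22,  q_0=22·0+1=1
…
a_2=2:  p_2=2·89+22=200,  q_2=2·4+1=9
a_3=2:  p_3=2·200+89=489,  q_3=2·9+4=22
a_4=1:  p_4=1·489+200=689,  q_4=1·22+9=31
a_5=2:  p_5=2·689+489=1867,  q_5=2·31+22=84
…
a_7=2:  p_7=2·2556+1867=6979,  q_7=2·115+84=314
a_8=2:  p_8=2·6979+2556=16514,  q_8=2·314+115=743
a_9=4:  p_9=4·16514+6979=73035,  q_9=4·743+314=3286
fundamental: x₁=73035, y₁=3286  (since 5334111225 − 494·10797796 = 1)

73035 3286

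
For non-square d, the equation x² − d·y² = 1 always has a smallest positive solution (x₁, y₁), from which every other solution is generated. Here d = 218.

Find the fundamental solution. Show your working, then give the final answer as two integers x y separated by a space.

126003 8534

[14; 1,3,3,1,28] for √218; ℓ=5 ⇒ convergent index 9
step 0: (14, 1)  from 14·(1,0) + (0,1)
step 1: (15, 1)  from 1·(14,1) + (1,0)
…
step 3: (192, 13)  from 3·(59,4) + (15,1)
step 4: (251, 17)  from 1·(192,13) + (59,4)
step 5: (7220, 489)  from 28·(251,17) + (192,13)
step 6: (7471, 506)  from 1·(7220,489) + (251,17)
step 7: (29633, 2007)  from 3·(7471,506) + (7220,489)
step 8: (96370, 6527)  from 3·(29633,2007) + (7471,506)
step 9: (126003, 8534)  from 1·(96370,6527) + (29633,2007)
→ (126003, 8534).  Check: 126003²=15876756009, 218·8534²=15876756008, difference 1.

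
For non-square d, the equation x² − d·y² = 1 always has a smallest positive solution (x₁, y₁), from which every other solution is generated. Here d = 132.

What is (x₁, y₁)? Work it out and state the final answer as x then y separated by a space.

[11; 2,22] for √132; ℓ=2 ⇒ convergent index 1
step 0: (11, 1)  from 11·(1,0) + (0,1)
step 1: (23, 2)  from 2·(11,1) + (1,0)
(x₁, y₁) = (23, 2);  23² − 132·2² = 1 ✓

23 2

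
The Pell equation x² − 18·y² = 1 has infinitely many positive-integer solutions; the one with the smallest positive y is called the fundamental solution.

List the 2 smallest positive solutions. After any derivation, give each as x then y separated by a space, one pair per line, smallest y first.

17 4
577 136

√18 = [4; 4,8, …], period ℓ=2 (even) → k=1
k=0  a_k=4  p_k/q_k = 4/1
k=1  a_k=4  p_k/q_k = 17/4
(x₁, y₁) = (17, 4);  17² − 18·4² = 1 ✓
(x_2, y_2) = (17·17 + 18·4·4, 17·4 + 4·17) = (577, 136)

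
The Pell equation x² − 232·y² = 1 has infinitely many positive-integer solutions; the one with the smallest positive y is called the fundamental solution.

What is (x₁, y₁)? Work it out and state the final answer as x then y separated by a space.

√232 = [15; 4,3,7,3,4,30, …], period ℓ=6 (even) → k=5
k=0  a_k=15  p_k/q_k = 15/1
…
k=3  a_k=7  p_k/q_k = 1447/95
k=4  a_k=3  p_k/q_k = 4539/298
k=5  a_k=4  p_k/q_k = 19603/1287
(x₁, y₁) = (19603, 1287);  19603² − 232·1287² = 1 ✓

19603 1287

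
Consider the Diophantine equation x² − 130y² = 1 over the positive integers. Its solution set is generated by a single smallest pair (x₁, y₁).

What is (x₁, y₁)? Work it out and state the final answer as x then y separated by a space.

6499 570

√130 → a₀=11, period (2,2,22); ℓ=3 odd so k=5
a_0=11:  p_0=11·1+0=11,  q_0=11·0+1=1
a_1=2:  p_1=2·11+1=23,  q_1=2·1+0=2
…
a_4=2:  p_4=2·1277+57=2611,  q_4=2·112+5=229
a_5=2:  p_5=2·2611+1277=6499,  q_5=2·229+112=570
fundamental: x₁=6499, y₁=570  (since 42237001 − 130·324900 = 1)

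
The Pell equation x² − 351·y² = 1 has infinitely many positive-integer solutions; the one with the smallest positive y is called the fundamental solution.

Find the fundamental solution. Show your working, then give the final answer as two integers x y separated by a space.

√351 = [18; 1,2,1,3,2,2,2,3,1,2,1,36, …], period ℓ=12 (even) → k=11
step 0: (18, 1)  from 18·(1,0) + (0,1)
step 1: (19, 1)  from 1·(18,1) + (1,0)
…
step 4: (281, 15)  from 3·(75,4) + (56,3)
step 5: (637, 34)  from 2·(281,15) + (75,4)
…
step 7: (3747, 200)  from 2·(1555,83) + (637,34)
…
step 9: (16543, 883)  from 1·(12796,683) + (3747,200)
step 10: (45882, 2449)  from 2·(16543,883) + (12796,683)
step 11: (62425, 3332)  from 1·(45882,2449) + (16543,883)
(x₁, y₁) = (62425, 3332);  62425² − 351·3332² = 1 ✓

62425 3332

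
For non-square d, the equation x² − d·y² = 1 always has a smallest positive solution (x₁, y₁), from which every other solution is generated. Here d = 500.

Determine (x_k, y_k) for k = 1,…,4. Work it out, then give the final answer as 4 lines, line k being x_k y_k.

930249 41602
1730726404001 77400437796
3220013013190122249 144003359718540806
5990827771012465337616001 267917962749548332043592

√500 → a₀=22, period (2,1,3,2,1,…,1,2,44); ℓ=14 even so k=13
step 0: (22, 1)  from 22·(1,0) + (0,1)
step 1: (45, 2)  from 2·(22,1) + (1,0)
…
step 3: (246, 11)  from 3·(67,3) + (45,2)
…
step 7: (14445, 646)  from 10·(1364,61) + (805,36)
step 8: (15809, 707)  from 1·(14445,646) + (1364,61)
step 9: (30254, 1353)  from 1·(15809,707) + (14445,646)
step 10: (76317, 3413)  from 2·(30254,1353) + (15809,707)
step 11: (259205, 11592)  from 3·(76317,3413) + (30254,1353)
step 12: (335522, 15005)  from 1·(259205,11592) + (76317,3413)
step 13: (930249, 41602)  from 2·(335522,15005) + (259205,11592)
fundamental: x₁=930249, y₁=41602  (since 865363202001 − 500·1730726404 = 1)
(x_2, y_2) = (930249·930249 + 500·41602·41602, 930249·41602 + 41602·930249) = (1730726404001, 77400437796)
(x_3, y_3) = (930249·1730726404001 + 500·41602·77400437796, 930249·77400437796 + 41602·1730726404001) = (3220013013190122249, 144003359718540806)
(x_4, y_4) = (930249·3220013013190122249 + 500·41602·144003359718540806, 930249·144003359718540806 + 41602·3220013013190122249) = (5990827771012465337616001, 267917962749548332043592)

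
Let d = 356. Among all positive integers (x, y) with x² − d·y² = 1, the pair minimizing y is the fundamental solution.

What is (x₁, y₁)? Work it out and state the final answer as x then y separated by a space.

[18; 1,6,1,1,2,…,6,1,36] for √356; ℓ=14 ⇒ convergent index 13
i=0: a=18 ⇒ p=18, q=1
…
i=4: a=1 ⇒ p=283, q=15
…
i=11: a=1 ⇒ p=66019, q=3499
i=12: a=6 ⇒ p=433982, q=23001
i=13: a=1 ⇒ p=500001, q=26500
fundamental: x₁=500001, y₁=26500  (since 250001000001 − 356·702250000 = 1)

500001 26500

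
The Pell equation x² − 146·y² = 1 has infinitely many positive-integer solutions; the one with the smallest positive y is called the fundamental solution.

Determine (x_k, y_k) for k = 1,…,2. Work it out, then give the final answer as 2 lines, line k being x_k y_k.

145 12
42049 3480

√146 = [12; 12,24, …], period ℓ=2 (even) → k=1
a_0=12:  p_0=12·1+0=12,  q_0=12·0+1=1
a_1=12:  p_1=12·12+1=145,  q_1=12·1+0=12
(x₁, y₁) = (145, 12);  145² − 146·12² = 1 ✓
(145+12√146)^2 = 42049 + 3480√146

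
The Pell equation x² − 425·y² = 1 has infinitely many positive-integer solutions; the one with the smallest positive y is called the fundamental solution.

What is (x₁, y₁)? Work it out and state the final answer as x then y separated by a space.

√425 → a₀=20, period (1,1,1,1,1,1,40); ℓ=7 odd so k=13
k=0  a_k=20  p_k/q_k = 20/1
k=1  a_k=1  p_k/q_k = 21/1
k=2  a_k=1  p_k/q_k = 41/2
k=3  a_k=1  p_k/q_k = 62/3
k=4  a_k=1  p_k/q_k = 103/5
k=5  a_k=1  p_k/q_k = 165/8
k=6  a_k=1  p_k/q_k = 268/13
…
k=8  a_k=1  p_k/q_k = 11153/541
k=9  a_k=1  p_k/q_k = 22038/1069
k=10  a_k=1  p_k/q_k = 33191/1610
k=11  a_k=1  p_k/q_k = 55229/2679
k=12  a_k=1  p_k/q_k = 88420/4289
k=13  a_k=1  p_k/q_k = 143649/6968
fundamental: x₁=143649, y₁=6968  (since 20635035201 − 425·48553024 = 1)

143649 6968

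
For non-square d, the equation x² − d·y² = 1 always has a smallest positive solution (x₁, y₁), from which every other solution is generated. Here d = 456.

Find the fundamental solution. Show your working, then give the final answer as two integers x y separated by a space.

√456 = [21; 2,1,4,1,2,42, …], period ℓ=6 (even) → k=5
k=0  a_k=21  p_k/q_k = 21/1
…
k=3  a_k=4  p_k/q_k = 299/14
k=4  a_k=1  p_k/q_k = 363/17
k=5  a_k=2  p_k/q_k = 1025/48
(x₁, y₁) = (1025, 48);  1025² − 456·48² = 1 ✓

1025 48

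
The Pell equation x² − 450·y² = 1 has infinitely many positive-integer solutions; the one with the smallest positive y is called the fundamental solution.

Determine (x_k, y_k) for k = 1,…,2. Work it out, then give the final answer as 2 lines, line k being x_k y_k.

19601 924
768398401 36222648

[21; 4,1,2,4,2,1,4,42] for √450; ℓ=8 ⇒ convergent index 7
i=0: a=21 ⇒ p=21, q=1
…
i=3: a=2 ⇒ p=297, q=14
…
i=6: a=1 ⇒ p=4179, q=197
i=7: a=4 ⇒ p=19601, q=924
fundamental: x₁=19601, y₁=924  (since 384199201 − 450·853776 = 1)
(19601+924√450)^2 = 768398401 + 36222648√450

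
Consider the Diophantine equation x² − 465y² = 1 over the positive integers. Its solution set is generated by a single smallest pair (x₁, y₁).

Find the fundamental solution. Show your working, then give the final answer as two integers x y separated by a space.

15871 736

√465 → a₀=21, period (1,1,3,2,2,2,3,1,1,42); ℓ=10 even so k=9
i=0: a=21 ⇒ p=21, q=1
i=1: a=1 ⇒ p=22, q=1
i=2: a=1 ⇒ p=43, q=2
i=3: a=3 ⇒ p=151, q=7
i=4: a=2 ⇒ p=345, q=16
…
i=6: a=2 ⇒ p=2027, q=94
…
i=8: a=1 ⇒ p=8949, q=415
i=9: a=1 ⇒ p=15871, q=736
(x₁, y₁) = (15871, 736);  15871² − 465·736² = 1 ✓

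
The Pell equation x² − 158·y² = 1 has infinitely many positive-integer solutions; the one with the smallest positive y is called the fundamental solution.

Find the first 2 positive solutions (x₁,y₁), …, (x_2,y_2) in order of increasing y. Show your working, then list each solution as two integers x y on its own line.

√158 = [12; 1,1,3,12,3,1,1,24, …], period ℓ=8 (even) → k=7
step 0: (12, 1)  from 12·(1,0) + (0,1)
…
step 3: (88, 7)  from 3·(25,2) + (13,1)
…
step 6: (4412, 351)  from 1·(3331,265) + (1081,86)
step 7: (7743, 616)  from 1·(4412,351) + (3331,265)
(x₁, y₁) = (7743, 616);  7743² − 158·616² = 1 ✓
(x_2, y_2) = (7743·7743 + 158·616·616, 7743·616 + 616·7743) = (119908097, 9539376)

7743 616
119908097 9539376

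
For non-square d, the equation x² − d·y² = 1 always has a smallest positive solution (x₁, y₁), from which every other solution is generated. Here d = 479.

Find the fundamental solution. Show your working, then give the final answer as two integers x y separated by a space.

[21; 1,7,1,3,2,21,2,3,1,7,1,42] for √479; ℓ=12 ⇒ convergent index 11
k=0  a_k=21  p_k/q_k = 21/1
k=1  a_k=1  p_k/q_k = 22/1
k=2  a_k=7  p_k/q_k = 175/8
k=3  a_k=1  p_k/q_k = 197/9
k=4  a_k=3  p_k/q_k = 766/35
k=5  a_k=2  p_k/q_k = 1729/79
k=6  a_k=21  p_k/q_k = 37075/1694
k=7  a_k=2  p_k/q_k = 75879/3467
…
k=9  a_k=1  p_k/q_k = 340591/15562
k=10  a_k=7  p_k/q_k = 2648849/121029
k=11  a_k=1  p_k/q_k = 2989440/136591
fundamental: x₁=2989440, y₁=136591  (since 8936751513600 − 479·18657101281 = 1)

2989440 136591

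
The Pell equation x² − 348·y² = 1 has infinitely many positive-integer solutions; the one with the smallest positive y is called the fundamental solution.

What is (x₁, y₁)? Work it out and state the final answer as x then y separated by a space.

d=348: √d = [18; 1,1,1,8,1,1,1,36] (ℓ=8, even), read p_7/q_7
step 0: (18, 1)  from 18·(1,0) + (0,1)
step 1: (19, 1)  from 1·(18,1) + (1,0)
…
step 4: (485, 26)  from 8·(56,3) + (37,2)
…
step 6: (1026, 55)  from 1·(541,29) + (485,26)
step 7: (1567, 84)  from 1·(1026,55) + (541,29)
fundamental: x₁=1567, y₁=84  (since 2455489 − 348·7056 = 1)

1567 84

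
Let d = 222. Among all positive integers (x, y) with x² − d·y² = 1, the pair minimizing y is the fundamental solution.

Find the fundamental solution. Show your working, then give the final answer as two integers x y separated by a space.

149 10

√222 = [14; 1,8,1,28, …], period ℓ=4 (even) → k=3
step 0: (14, 1)  from 14·(1,0) + (0,1)
…
step 2: (134, 9)  from 8·(15,1) + (14,1)
step 3: (149, 10)  from 1·(134,9) + (15,1)
(x₁, y₁) = (149, 10);  149² − 222·10² = 1 ✓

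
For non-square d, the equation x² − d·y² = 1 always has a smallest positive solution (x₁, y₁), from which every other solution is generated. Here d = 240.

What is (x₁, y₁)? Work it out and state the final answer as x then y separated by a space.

√240 → a₀=15, period (2,30); ℓ=2 even so k=1
i=0: a=15 ⇒ p=15, q=1
i=1: a=2 ⇒ p=31, q=2
→ (31, 2).  Check: 31²=961, 240·2²=960, difference 1.

31 2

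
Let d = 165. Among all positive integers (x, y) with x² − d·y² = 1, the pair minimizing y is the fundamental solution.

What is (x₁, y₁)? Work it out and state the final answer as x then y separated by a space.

[12; 1,5,2,5,1,24] for √165; ℓ=6 ⇒ convergent index 5
step 0: (12, 1)  from 12·(1,0) + (0,1)
step 1: (13, 1)  from 1·(12,1) + (1,0)
step 2: (77, 6)  from 5·(13,1) + (12,1)
step 3: (167, 13)  from 2·(77,6) + (13,1)
step 4: (912, 71)  from 5·(167,13) + (77,6)
step 5: (1079, 84)  from 1·(912,71) + (167,13)
→ (1079, 84).  Check: 1079²=1164241, 165·84²=1164240, difference 1.

1079 84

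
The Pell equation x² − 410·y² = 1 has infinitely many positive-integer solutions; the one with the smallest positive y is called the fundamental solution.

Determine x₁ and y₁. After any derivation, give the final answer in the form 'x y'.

√410 → a₀=20, period (4,40); ℓ=2 even so k=1
k=0  a_k=20  p_k/q_k = 20/1
k=1  a_k=4  p_k/q_k = 81/4
→ (81, 4).  Check: 81²=6561, 410·4²=6560, difference 1.

81 4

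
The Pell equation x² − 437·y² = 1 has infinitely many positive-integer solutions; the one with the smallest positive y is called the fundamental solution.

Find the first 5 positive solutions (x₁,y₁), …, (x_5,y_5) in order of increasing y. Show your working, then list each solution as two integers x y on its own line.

4599 220
42301601 2023560
389090121399 18612704660
3578850894326401 171199655439120
32918270136924114999 1574694412116321100

√437 → a₀=20, period (1,9,2,9,1,40); ℓ=6 even so k=5
step 0: (20, 1)  from 20·(1,0) + (0,1)
…
step 4: (4160, 199)  from 9·(439,21) + (209,10)
step 5: (4599, 220)  from 1·(4160,199) + (439,21)
fundamental: x₁=4599, y₁=220  (since 21150801 − 437·48400 = 1)
(4599+220√437)^2 = 42301601 + 2023560√437
(4599+220√437)^3 = 389090121399 + 18612704660√437
(4599+220√437)^4 = 3578850894326401 + 171199655439120√437
(4599+220√437)^5 = 32918270136924114999 + 1574694412116321100√437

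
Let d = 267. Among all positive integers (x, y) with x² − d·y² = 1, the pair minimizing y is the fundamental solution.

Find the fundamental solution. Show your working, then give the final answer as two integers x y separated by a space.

√267 = [16; 2,1,15,1,2,32, …], period ℓ=6 (even) → k=5
a_0=16:  p_0=16·1+0=16,  q_0=16·0+1=1
…
a_4=1:  p_4=1·768+49=817,  q_4=1·47+3=50
a_5=2:  p_5=2·817+768=2402,  q_5=2·50+47=147
(x₁, y₁) = (2402, 147);  2402² − 267·147² = 1 ✓

2402 147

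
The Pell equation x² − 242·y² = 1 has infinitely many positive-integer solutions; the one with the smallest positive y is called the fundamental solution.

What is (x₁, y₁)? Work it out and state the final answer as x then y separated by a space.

19601 1260

[15; 1,1,3,1,14,1,3,1,1,30] for √242; ℓ=10 ⇒ convergent index 9
step 0: (15, 1)  from 15·(1,0) + (0,1)
step 1: (16, 1)  from 1·(15,1) + (1,0)
…
step 3: (109, 7)  from 3·(31,2) + (16,1)
step 4: (140, 9)  from 1·(109,7) + (31,2)
step 5: (2069, 133)  from 14·(140,9) + (109,7)
…
step 7: (8696, 559)  from 3·(2209,142) + (2069,133)
step 8: (10905, 701)  from 1·(8696,559) + (2209,142)
step 9: (19601, 1260)  from 1·(10905,701) + (8696,559)
fundamental: x₁=19601, y₁=1260  (since 384199201 − 242·1587600 = 1)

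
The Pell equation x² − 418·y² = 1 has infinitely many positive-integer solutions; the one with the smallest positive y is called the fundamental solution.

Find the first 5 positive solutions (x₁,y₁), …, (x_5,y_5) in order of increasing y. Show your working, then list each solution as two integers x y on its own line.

√418 = [20; 2,4,20,4,2,40, …], period ℓ=6 (even) → k=5
a_0=20:  p_0=20·1+0=20,  q_0=20·0+1=1
a_1=2:  p_1=2·20+1=41,  q_1=2·1+0=2
a_2=4:  p_2=4·41+20=184,  q_2=4·2+1=9
a_3=20:  p_3=20·184+41=3721,  q_3=20·9+2=182
a_4=4:  p_4=4·3721+184=15068,  q_4=4·182+9=737
a_5=2:  p_5=2·15068+3721=33857,  q_5=2·737+182=1656
→ (33857, 1656).  Check: 33857²=1146296449, 418·1656²=1146296448, difference 1.
k=2:  x_2 = 33857·33857+418·1656·1656 = 2292592897,  y_2 = 33857·1656+1656·33857 = 112134384
k=3:  x_3 = 33857·2292592897+418·1656·112134384 = 155240635393601,  y_3 = 33857·112134384+1656·2292592897 = 7593067676520
k=4:  x_4 = 33857·155240635393601+418·1656·7593067676520 = 10511964382749705217,  y_4 = 33857·7593067676520+1656·155240635393601 = 514156984535740896
k=5:  x_5 = 33857·10511964382749705217+418·1656·514156984535740896 = 711807156058272903670337,  y_5 = 33857·514156984535740896+1656·10511964382749705217 = 34815626043260091355224

33857 1656
2292592897 112134384
155240635393601 7593067676520
10511964382749705217 514156984535740896
711807156058272903670337 34815626043260091355224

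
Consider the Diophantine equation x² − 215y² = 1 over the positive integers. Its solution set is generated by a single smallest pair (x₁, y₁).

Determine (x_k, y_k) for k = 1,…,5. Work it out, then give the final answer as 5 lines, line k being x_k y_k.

d=215: √d = [14; 1,1,1,28] (ℓ=4, even), read p_3/q_3
a_0=14:  p_0=14·1+0=14,  q_0=14·0+1=1
a_1=1:  p_1=1·14+1=15,  q_1=1·1+0=1
a_2=1:  p_2=1·15+14=29,  q_2=1·1+1=2
a_3=1:  p_3=1·29+15=44,  q_3=1·2+1=3
(x₁, y₁) = (44, 3);  44² − 215·3² = 1 ✓
n=2: (44,3)∘(44,3) = (44·44+215·3·3, 44·3+3·44) = (3871,264)
n=3: (3871,264)∘(44,3) = (44·3871+215·3·264, 44·264+3·3871) = (340604,23229)
n=4: (340604,23229)∘(44,3) = (44·340604+215·3·23229, 44·23229+3·340604) = (29969281,2043888)
n=5: (29969281,2043888)∘(44,3) = (44·29969281+215·3·2043888, 44·2043888+3·29969281) = (2636956124,179838915)

44 3
3871 264
340604 23229
29969281 2043888
2636956124 179838915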